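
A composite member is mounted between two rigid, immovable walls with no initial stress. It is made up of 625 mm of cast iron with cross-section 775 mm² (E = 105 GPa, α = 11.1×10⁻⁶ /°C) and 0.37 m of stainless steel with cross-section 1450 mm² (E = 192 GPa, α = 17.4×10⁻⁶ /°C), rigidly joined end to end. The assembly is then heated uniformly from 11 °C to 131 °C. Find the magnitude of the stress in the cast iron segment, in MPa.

σ ≈ 230 MPa (compressive)

With the walls removed the bar would change length by δ_free = Σ αᵢΔT Lᵢ = 11.1×10⁻⁶×120×625 + 17.4×10⁻⁶×120×370 = 1.605 mm.
The rigid supports impose zero overall length change; the single axial force P common to all segments must satisfy P Σ Lᵢ/(AᵢEᵢ) = δ_free.
Σ Lᵢ/(AᵢEᵢ) = 625/(775×105×10³) + 370/(1450×192×10³) = 9.01×10⁻⁶ mm/N.
P = 1.605 / 9.01×10⁻⁶ = 178200 N = 178.2 kN, compressive.
σ_{cast iron} = P / A = 178200 / 775 = 229.9 MPa.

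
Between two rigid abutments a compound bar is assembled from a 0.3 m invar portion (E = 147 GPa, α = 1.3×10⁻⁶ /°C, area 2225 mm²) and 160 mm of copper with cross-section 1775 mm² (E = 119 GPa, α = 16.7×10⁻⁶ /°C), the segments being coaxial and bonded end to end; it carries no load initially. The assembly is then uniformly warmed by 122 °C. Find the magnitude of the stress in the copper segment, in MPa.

σ ≈ 126 MPa (compressive)

With the walls removed the bar would change length by δ_free = Σ αᵢΔT Lᵢ = 1.3×10⁻⁶×122×300 + 16.7×10⁻⁶×122×160 = 0.3736 mm.
Since the ends are fixed, an axial force P builds up, equal in every segment, with P · Σ Lᵢ/(AᵢEᵢ) = δ_free.
The series flexibility is Σ Lᵢ/(AᵢEᵢ) = 300/(2225×147×10³) + 160/(1775×119×10³) = 1.675×10⁻⁶ mm/N.
Hence P = δ_free / Σ(L/AE) = 0.3736/1.675×10⁻⁶ = 223.1 kN (compressive).
σ_{copper} = P / A = 223100 / 1775 = 125.7 MPa.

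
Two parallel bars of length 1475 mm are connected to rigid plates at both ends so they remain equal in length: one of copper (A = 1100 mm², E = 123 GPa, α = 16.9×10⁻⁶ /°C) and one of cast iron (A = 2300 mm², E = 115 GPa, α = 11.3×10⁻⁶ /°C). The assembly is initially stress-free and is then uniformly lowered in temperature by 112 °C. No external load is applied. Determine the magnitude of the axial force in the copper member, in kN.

The copper has the larger α, so on cooling it would change length more than the cast iron if both were free. The rigid plates force a common final length, so the copper is put into tension and the cast iron into compression, with equal and opposite forces P (no external load).
Equating the net (thermal + elastic) strains gives |α₁ − α₂|·ΔT = P·[1/(A₁E₁) + 1/(A₂E₂)].
|α₁ − α₂|·ΔT = 5.6×10⁻⁶ × 112 = 0.0006272.
1/(A₁E₁) + 1/(A₂E₂) = 1/(1100×123×10³) + 1/(2300×115×10³) = 1.117×10⁻⁸ N⁻¹.
P = 0.0006272 / 1.117×10⁻⁸ = 56140 N = 56.14 kN.

P ≈ 56.1 kN (tensile in the copper)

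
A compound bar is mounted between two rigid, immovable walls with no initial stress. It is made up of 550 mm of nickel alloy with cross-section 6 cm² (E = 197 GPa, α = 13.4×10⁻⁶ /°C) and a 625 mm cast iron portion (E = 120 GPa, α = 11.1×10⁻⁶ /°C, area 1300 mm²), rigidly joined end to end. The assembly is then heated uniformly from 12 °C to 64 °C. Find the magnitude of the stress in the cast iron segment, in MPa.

σ ≈ 66.1 MPa (compressive)

With the walls removed the bar would change length by δ_free = Σ αᵢΔT Lᵢ = 13.4×10⁻⁶×52×550 + 11.1×10⁻⁶×52×625 = 0.744 mm.
The rigid supports impose zero overall length change; the single axial force P common to all segments must satisfy P Σ Lᵢ/(AᵢEᵢ) = δ_free.
Σ Lᵢ/(AᵢEᵢ) = 550/(600×197×10³) + 625/(1300×120×10³) = 8.66×10⁻⁶ mm/N.
So P = 0.744 / 8.66×10⁻⁶ = 85.92 kN, compressive.
σ_{cast iron} = P / A = 85920 / 1300 = 66.09 MPa.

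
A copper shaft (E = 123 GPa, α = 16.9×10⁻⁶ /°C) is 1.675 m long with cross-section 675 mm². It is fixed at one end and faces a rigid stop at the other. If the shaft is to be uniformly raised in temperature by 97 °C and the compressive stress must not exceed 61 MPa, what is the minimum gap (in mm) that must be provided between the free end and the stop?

Free expansion if unrestrained: δ_free = αΔT L = 16.9×10⁻⁶ × 97 × 1675 = 2.746 mm.
A stress of 61 MPa corresponds to the wall pushing the shaft back by σL/E = 61×1675/(123×10³) = 0.8307 mm.
The gap must absorb the remainder: g_min = 2.746 − 0.8307 = 1.915 mm.

g ≈ 1.92 mm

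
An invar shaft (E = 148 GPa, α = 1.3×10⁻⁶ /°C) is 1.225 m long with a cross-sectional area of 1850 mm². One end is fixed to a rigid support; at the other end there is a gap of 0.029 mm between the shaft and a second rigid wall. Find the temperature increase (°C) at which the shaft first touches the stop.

Contact occurs when the free expansion equals the gap: αΔT L = 0.029 mm.
So ΔT = g/(αL) = 0.029/(1.3×10⁻⁶ × 1225) = 18.21 °C.

ΔT ≈ 18.2 °C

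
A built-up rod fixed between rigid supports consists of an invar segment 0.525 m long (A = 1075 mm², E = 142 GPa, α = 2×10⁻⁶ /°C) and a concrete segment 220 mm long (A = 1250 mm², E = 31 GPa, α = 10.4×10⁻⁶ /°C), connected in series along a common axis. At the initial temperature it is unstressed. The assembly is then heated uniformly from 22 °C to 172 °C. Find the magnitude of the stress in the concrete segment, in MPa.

With the walls removed the bar would change length by δ_free = Σ αᵢΔT Lᵢ = 2×10⁻⁶×150×525 + 10.4×10⁻⁶×150×220 = 0.5007 mm.
The rigid supports impose zero overall length change; the single axial force P common to all segments must satisfy P Σ Lᵢ/(AᵢEᵢ) = δ_free.
The series flexibility is Σ Lᵢ/(AᵢEᵢ) = 525/(1075×142×10³) + 220/(1250×31×10³) = 9.117×10⁻⁶ mm/N.
P = 0.5007 / 9.117×10⁻⁶ = 54920 N = 54.92 kN, compressive.
σ_{concrete} = P / A = 54920 / 1250 = 43.94 MPa.

σ ≈ 43.9 MPa (compressive)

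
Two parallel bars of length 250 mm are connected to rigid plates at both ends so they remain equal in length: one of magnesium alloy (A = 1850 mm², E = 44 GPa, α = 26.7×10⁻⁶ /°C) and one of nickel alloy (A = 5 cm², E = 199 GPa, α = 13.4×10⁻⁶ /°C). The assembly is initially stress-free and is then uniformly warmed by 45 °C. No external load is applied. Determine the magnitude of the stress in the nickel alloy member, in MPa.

σ ≈ 53.6 MPa (tensile)

The magnesium alloy has the larger α, so on heating it would change length more than the nickel alloy if both were free. The rigid plates force a common final length, so the magnesium alloy is put into compression and the nickel alloy into tension, with equal and opposite forces P (no external load).
Setting the final lengths equal and cancelling L: (α₁ − α₂)ΔT = P/(A₁E₁) + P/(A₂E₂).
|α₁ − α₂|·ΔT = 13.3×10⁻⁶ × 45 = 0.0005985.
1/(A₁E₁) + 1/(A₂E₂) = 1/(1850×44×10³) + 1/(500×199×10³) = 2.234×10⁻⁸ N⁻¹.
P = 0.0005985 / 2.234×10⁻⁸ = 26800 N = 26.8 kN.
σ_{nickel alloy} = P/A₂ = 26800/500 = 53.59 MPa, tensile.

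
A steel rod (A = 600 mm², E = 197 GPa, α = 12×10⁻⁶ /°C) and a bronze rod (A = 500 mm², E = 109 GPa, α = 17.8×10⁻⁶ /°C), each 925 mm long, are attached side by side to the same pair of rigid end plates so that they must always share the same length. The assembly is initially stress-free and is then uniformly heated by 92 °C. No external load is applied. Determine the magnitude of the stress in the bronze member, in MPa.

σ ≈ 39.8 MPa (compressive)

Equilibrium of a rigid end plate with no external load gives equal and opposite internal forces ±P in the two members. Since α_{bronze} > α_{steel}, heating drives the bronze into compression and the steel into tension.
Compatibility of the two members (thermal + elastic change equal): (α₁ − α₂)ΔT = P·[1/(A₁E₁) + 1/(A₂E₂)].
|α₁ − α₂|·ΔT = 5.8×10⁻⁶ × 92 = 0.0005336.
1/(A₁E₁) + 1/(A₂E₂) = 1/(600×197×10³) + 1/(500×109×10³) = 2.681×10⁻⁸ N⁻¹.
So P = 0.0005336 / 2.681×10⁻⁸ = 19.9 kN.
σ_{bronze} = P/A₂ = 19900/500 = 39.81 MPa, compressive.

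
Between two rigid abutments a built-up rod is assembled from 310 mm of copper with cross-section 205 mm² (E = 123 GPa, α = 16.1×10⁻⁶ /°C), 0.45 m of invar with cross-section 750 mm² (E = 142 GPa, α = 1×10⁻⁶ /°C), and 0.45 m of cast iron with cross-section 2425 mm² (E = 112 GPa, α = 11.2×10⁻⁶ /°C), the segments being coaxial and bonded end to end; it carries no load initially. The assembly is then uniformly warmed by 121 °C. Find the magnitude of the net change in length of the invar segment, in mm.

Free thermal expansion of the whole bar: Σ αᵢΔT Lᵢ = 16.1×10⁻⁶×121×310 + 1×10⁻⁶×121×450 + 11.2×10⁻⁶×121×450 = 1.268 mm.
The walls prevent any net length change, so an axial force P (same in every segment) develops. Compatibility: P · Σ Lᵢ/(AᵢEᵢ) = δ_free.
The series flexibility is Σ Lᵢ/(AᵢEᵢ) = 310/(205×123×10³) + 450/(750×142×10³) + 450/(2425×112×10³) = 1.818×10⁻⁵ mm/N.
P = 1.268 / 1.818×10⁻⁵ = 69770 N = 69.77 kN, compressive.
For the invar segment, free thermal change = 1×10⁻⁶×121×450 = 0.05445 mm and elastic change from P = 69770×450/(750×142×10³) = 0.2948 mm; these oppose, so the net change is 0.24 mm (segment shortens).

|ΔL| ≈ 0.24 mm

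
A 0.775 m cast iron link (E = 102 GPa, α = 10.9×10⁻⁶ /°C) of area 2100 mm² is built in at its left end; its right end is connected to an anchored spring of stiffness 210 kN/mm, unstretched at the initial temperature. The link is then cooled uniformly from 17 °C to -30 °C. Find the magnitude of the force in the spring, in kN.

If the spring were absent the link would shorten by αΔT L = 10.9×10⁻⁶ × 47 × 775 = 0.397 mm.
With a force P in the spring, the elastic change of the link is PL/(AE) and that of the spring is P/k; compatibility requires their sum to equal δ_free.
P [ L/(AE) + 1/k ] = δ_free → P [ 775/(2100×102×10³) + 1/(210×10³) ] = 0.397.
P = 0.397 / 8.38×10⁻⁶ = 47380 N.

P ≈ 47.4 kN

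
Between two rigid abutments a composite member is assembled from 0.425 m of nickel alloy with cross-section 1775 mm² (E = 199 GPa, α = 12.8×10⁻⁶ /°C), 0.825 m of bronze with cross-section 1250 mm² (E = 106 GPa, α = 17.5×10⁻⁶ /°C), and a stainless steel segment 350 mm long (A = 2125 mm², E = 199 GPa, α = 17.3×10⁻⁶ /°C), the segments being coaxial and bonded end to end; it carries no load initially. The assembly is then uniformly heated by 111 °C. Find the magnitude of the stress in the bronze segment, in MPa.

σ ≈ 279 MPa (compressive)

If the supports were absent, the total length change would be Σ αᵢΔT Lᵢ = 12.8×10⁻⁶×111×425 + 17.5×10⁻⁶×111×825 + 17.3×10⁻⁶×111×350 = 2.879 mm.
The walls prevent any net length change, so an axial force P (same in every segment) develops. Compatibility: P · Σ Lᵢ/(AᵢEᵢ) = δ_free.
The series flexibility is Σ Lᵢ/(AᵢEᵢ) = 425/(1775×199×10³) + 825/(1250×106×10³) + 350/(2125×199×10³) = 8.257×10⁻⁶ mm/N.
So P = 2.879 / 8.257×10⁻⁶ = 348.6 kN, compressive.
σ_{bronze} = P / A = 348600 / 1250 = 278.9 MPa.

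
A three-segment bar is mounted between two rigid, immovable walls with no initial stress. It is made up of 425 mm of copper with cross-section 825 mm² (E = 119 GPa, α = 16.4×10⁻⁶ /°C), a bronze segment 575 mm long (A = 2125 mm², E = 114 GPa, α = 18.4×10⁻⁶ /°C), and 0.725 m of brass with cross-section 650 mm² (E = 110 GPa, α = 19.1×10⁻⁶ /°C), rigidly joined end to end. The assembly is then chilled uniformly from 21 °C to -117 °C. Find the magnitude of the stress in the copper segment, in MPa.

Free thermal contraction of the whole bar: Σ αᵢΔT Lᵢ = 16.4×10⁻⁶×138×425 + 18.4×10⁻⁶×138×575 + 19.1×10⁻⁶×138×725 = 4.333 mm.
The rigid supports impose zero overall length change; the single axial force P common to all segments must satisfy P Σ Lᵢ/(AᵢEᵢ) = δ_free.
Σ Lᵢ/(AᵢEᵢ) = 425/(825×119×10³) + 575/(2125×114×10³) + 725/(650×110×10³) = 1.684×10⁻⁵ mm/N.
Hence P = δ_free / Σ(L/AE) = 4.333/1.684×10⁻⁵ = 257.3 kN (tensile).
σ_{copper} = P / A = 257300 / 825 = 311.8 MPa.

σ ≈ 312 MPa (tensile)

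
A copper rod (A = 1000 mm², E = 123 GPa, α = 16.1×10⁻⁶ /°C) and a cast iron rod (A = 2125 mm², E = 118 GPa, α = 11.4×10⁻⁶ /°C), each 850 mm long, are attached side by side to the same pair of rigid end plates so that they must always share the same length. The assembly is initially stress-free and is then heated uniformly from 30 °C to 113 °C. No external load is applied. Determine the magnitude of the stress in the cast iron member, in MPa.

σ ≈ 15.1 MPa (tensile)

Equilibrium of a rigid end plate with no external load gives equal and opposite internal forces ±P in the two members. Since α_{copper} > α_{cast iron}, heating drives the copper into compression and the cast iron into tension.
Setting the final lengths equal and cancelling L: (α₁ − α₂)ΔT = P/(A₁E₁) + P/(A₂E₂).
|α₁ − α₂|·ΔT = 4.7×10⁻⁶ × 83 = 0.0003901.
1/(A₁E₁) + 1/(A₂E₂) = 1/(1000×123×10³) + 1/(2125×118×10³) = 1.212×10⁻⁸ N⁻¹.
So P = 0.0003901 / 1.212×10⁻⁸ = 32.19 kN.
σ_{cast iron} = P/A₂ = 32190/2125 = 15.15 MPa, tensile.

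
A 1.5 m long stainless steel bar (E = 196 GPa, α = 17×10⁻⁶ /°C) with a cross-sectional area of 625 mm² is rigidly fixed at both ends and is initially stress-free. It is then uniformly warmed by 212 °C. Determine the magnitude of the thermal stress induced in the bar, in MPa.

With length fixed, the mechanical strain must cancel the thermal strain αΔT = 17×10⁻⁶ × 212 = 3604×10⁻⁶.
The stress required to suppress this strain is σ = Eε = 196×10³ × 3604×10⁻⁶ = 706.4 MPa, compressive since the bar is trying to expand.

σ ≈ 706 MPa (compressive)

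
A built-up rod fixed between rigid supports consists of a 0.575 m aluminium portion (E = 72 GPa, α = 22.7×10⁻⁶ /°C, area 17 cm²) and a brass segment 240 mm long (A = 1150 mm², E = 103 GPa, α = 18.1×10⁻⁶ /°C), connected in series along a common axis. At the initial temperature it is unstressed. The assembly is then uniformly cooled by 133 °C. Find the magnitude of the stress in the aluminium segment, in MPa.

σ ≈ 202 MPa (tensile)

Free thermal contraction of the whole bar: Σ αᵢΔT Lᵢ = 22.7×10⁻⁶×133×575 + 18.1×10⁻⁶×133×240 = 2.314 mm.
The rigid supports impose zero overall length change; the single axial force P common to all segments must satisfy P Σ Lᵢ/(AᵢEᵢ) = δ_free.
Σ Lᵢ/(AᵢEᵢ) = 575/(1700×72×10³) + 240/(1150×103×10³) = 6.724×10⁻⁶ mm/N.
So P = 2.314 / 6.724×10⁻⁶ = 344.1 kN, tensile.
σ_{aluminium} = P / A = 344100 / 1700 = 202.4 MPa.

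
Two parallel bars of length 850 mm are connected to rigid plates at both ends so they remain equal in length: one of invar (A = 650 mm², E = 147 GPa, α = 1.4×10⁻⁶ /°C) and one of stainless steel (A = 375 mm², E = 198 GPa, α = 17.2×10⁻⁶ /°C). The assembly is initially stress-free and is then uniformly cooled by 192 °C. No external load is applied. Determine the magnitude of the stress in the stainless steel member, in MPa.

Equilibrium of a rigid end plate with no external load gives equal and opposite internal forces ±P in the two members. Since α_{stainless steel} > α_{invar}, cooling drives the stainless steel into tension and the invar into compression.
Setting the final lengths equal and cancelling L: (α₁ − α₂)ΔT = P/(A₁E₁) + P/(A₂E₂).
|α₁ − α₂|·ΔT = 15.8×10⁻⁶ × 192 = 0.003034.
1/(A₁E₁) + 1/(A₂E₂) = 1/(650×147×10³) + 1/(375×198×10³) = 2.393×10⁻⁸ N⁻¹.
P = 0.003034 / 2.393×10⁻⁸ = 126700 N = 126.7 kN.
σ_{stainless steel} = P/A₂ = 126700/375 = 338 MPa, tensile.

σ ≈ 338 MPa (tensile)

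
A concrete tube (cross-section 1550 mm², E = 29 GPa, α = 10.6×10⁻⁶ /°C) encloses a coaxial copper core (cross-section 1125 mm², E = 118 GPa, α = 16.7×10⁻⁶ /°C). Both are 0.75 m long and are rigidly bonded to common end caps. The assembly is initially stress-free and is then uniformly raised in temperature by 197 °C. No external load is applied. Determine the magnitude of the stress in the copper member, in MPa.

σ ≈ 35.9 MPa (compressive)

Equilibrium of a rigid end plate with no external load gives equal and opposite internal forces ±P in the two members. Since α_{copper} > α_{concrete}, heating drives the copper into compression and the concrete into tension.
Equating the net (thermal + elastic) strains gives |α₁ − α₂|·ΔT = P·[1/(A₁E₁) + 1/(A₂E₂)].
|α₁ − α₂|·ΔT = 6.1×10⁻⁶ × 197 = 0.001202.
1/(A₁E₁) + 1/(A₂E₂) = 1/(1550×29×10³) + 1/(1125×118×10³) = 2.978×10⁻⁸ N⁻¹.
P = 0.001202 / 2.978×10⁻⁸ = 40350 N = 40.35 kN.
σ_{copper} = P/A₂ = 40350/1125 = 35.87 MPa, compressive.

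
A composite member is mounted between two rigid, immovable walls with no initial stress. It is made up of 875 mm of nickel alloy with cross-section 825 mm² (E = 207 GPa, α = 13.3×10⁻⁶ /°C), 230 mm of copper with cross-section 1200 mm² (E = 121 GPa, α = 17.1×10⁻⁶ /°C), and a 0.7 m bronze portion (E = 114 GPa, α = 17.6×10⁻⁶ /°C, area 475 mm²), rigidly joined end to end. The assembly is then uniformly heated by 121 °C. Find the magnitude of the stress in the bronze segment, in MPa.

σ ≈ 362 MPa (compressive)

With the walls removed the bar would change length by δ_free = Σ αᵢΔT Lᵢ = 13.3×10⁻⁶×121×875 + 17.1×10⁻⁶×121×230 + 17.6×10⁻⁶×121×700 = 3.375 mm.
The walls prevent any net length change, so an axial force P (same in every segment) develops. Compatibility: P · Σ Lᵢ/(AᵢEᵢ) = δ_free.
Σ Lᵢ/(AᵢEᵢ) = 875/(825×207×10³) + 230/(1200×121×10³) + 700/(475×114×10³) = 1.963×10⁻⁵ mm/N.
So P = 3.375 / 1.963×10⁻⁵ = 171.9 kN, compressive.
σ_{bronze} = P / A = 171900 / 475 = 361.8 MPa.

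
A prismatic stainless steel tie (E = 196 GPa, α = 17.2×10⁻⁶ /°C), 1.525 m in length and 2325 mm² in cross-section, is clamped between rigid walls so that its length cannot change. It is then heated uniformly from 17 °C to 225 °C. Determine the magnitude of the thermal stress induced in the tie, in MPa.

σ ≈ 701 MPa (compressive)

With length fixed, the mechanical strain must cancel the thermal strain αΔT = 17.2×10⁻⁶ × 208 = 3577.6×10⁻⁶.
Hence σ = E·αΔT = 196×10³ × 3577.6×10⁻⁶ = 701.2 MPa, compressive.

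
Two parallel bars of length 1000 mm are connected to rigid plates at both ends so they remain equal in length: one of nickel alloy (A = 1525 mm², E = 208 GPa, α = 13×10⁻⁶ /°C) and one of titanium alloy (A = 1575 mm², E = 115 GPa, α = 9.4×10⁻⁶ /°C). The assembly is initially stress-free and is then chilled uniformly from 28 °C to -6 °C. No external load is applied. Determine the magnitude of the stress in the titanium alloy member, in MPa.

σ ≈ 8.96 MPa (compressive)

Both members must finish at the same length. With the larger α, the nickel alloy tends to over-contract; the plates restrain it, putting the nickel alloy in tension and the titanium alloy in compression. With no external load the two internal forces are equal and opposite, magnitude P.
Equating the net (thermal + elastic) strains gives |α₁ − α₂|·ΔT = P·[1/(A₁E₁) + 1/(A₂E₂)].
|α₁ − α₂|·ΔT = 3.6×10⁻⁶ × 34 = 0.0001224.
1/(A₁E₁) + 1/(A₂E₂) = 1/(1525×208×10³) + 1/(1575×115×10³) = 8.674×10⁻⁹ N⁻¹.
P = 0.0001224 / 8.674×10⁻⁹ = 14110 N = 14.11 kN.
σ_{titanium alloy} = P/A₂ = 14110/1575 = 8.96 MPa, compressive.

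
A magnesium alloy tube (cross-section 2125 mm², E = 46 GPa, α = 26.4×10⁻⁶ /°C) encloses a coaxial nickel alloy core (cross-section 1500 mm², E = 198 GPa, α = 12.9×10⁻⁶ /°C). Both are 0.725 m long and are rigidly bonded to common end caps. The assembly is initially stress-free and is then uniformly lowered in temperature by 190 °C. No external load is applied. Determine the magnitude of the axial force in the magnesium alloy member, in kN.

P ≈ 189 kN (tensile in the magnesium alloy)

The magnesium alloy has the larger α, so on cooling it would change length more than the nickel alloy if both were free. The rigid plates force a common final length, so the magnesium alloy is put into tension and the nickel alloy into compression, with equal and opposite forces P (no external load).
Compatibility of the two members (thermal + elastic change equal): (α₁ − α₂)ΔT = P·[1/(A₁E₁) + 1/(A₂E₂)].
|α₁ − α₂|·ΔT = 13.5×10⁻⁶ × 190 = 0.002565.
1/(A₁E₁) + 1/(A₂E₂) = 1/(2125×46×10³) + 1/(1500×198×10³) = 1.36×10⁻⁸ N⁻¹.
So P = 0.002565 / 1.36×10⁻⁸ = 188.6 kN.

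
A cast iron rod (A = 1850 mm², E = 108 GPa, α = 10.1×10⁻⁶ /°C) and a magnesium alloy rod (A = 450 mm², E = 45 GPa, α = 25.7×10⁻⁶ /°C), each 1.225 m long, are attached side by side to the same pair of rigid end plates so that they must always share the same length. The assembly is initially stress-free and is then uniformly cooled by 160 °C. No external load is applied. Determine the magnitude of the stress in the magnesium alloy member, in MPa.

σ ≈ 102 MPa (tensile)

The magnesium alloy has the larger α, so on cooling it would change length more than the cast iron if both were free. The rigid plates force a common final length, so the magnesium alloy is put into tension and the cast iron into compression, with equal and opposite forces P (no external load).
Setting the final lengths equal and cancelling L: (α₁ − α₂)ΔT = P/(A₁E₁) + P/(A₂E₂).
|α₁ − α₂|·ΔT = 15.6×10⁻⁶ × 160 = 0.002496.
1/(A₁E₁) + 1/(A₂E₂) = 1/(1850×108×10³) + 1/(450×45×10³) = 5.439×10⁻⁸ N⁻¹.
P = 0.002496 / 5.439×10⁻⁸ = 45890 N = 45.89 kN.
σ_{magnesium alloy} = P/A₂ = 45890/450 = 102 MPa, tensile.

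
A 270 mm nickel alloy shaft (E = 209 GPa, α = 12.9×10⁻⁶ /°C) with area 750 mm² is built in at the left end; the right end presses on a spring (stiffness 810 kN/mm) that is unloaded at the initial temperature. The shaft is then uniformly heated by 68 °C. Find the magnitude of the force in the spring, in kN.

P ≈ 80.1 kN

The unrestrained thermal change is αΔT L = 12.9×10⁻⁶ × 68 × 270 = 0.2368 mm.
Let P be the compressive force at the spring. The shaft shortens elastically by PL/(AE) and the spring compresses by P/k; together these equal δ_free.
So P = δ_free / [L/(AE) + 1/k] = 0.2368 / [ 270/(750×209×10³) + 1/(810×10³) ].
P = 0.2368 / 2.957×10⁻⁶ = 80090 N.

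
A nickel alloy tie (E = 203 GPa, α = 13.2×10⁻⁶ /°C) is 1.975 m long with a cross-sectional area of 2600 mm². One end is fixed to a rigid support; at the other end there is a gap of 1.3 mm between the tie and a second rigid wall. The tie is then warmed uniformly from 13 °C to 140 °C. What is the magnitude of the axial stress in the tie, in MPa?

σ ≈ 207 MPa (compressive)

If the wall were absent the tie would grow by αΔT L = 13.2×10⁻⁶ × 127 × 1975 = 3.311 mm.
After closing the 1.3 mm clearance, 3.311 − 1.3 = 2.011 mm of expansion remains to be suppressed by the wall.
That suppressed elongation corresponds to σ = E·Δ/L = 203×10³ × 2.011/1975 = 206.7 MPa.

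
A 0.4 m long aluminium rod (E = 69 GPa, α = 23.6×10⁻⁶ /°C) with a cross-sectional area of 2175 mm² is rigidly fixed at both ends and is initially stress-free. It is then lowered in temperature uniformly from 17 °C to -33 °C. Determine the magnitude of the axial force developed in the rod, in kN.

P ≈ 177 kN (tensile)

Full restraint means ε = 0, so the stress is σ = EαΔT = 69×10³ × 23.6×10⁻⁶ × 50 = 81.42 MPa.
Then P = σA = 81.42 × 2175 mm² = 177.1 kN, tensile.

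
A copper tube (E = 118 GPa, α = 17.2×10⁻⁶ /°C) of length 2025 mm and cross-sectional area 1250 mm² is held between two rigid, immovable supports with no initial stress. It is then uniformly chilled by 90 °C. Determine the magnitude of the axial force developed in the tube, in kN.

P ≈ 228 kN (tensile)

Full restraint means ε = 0, so the stress is σ = EαΔT = 118×10³ × 17.2×10⁻⁶ × 90 = 182.7 MPa.
Then P = σA = 182.7 × 1250 mm² = 228.3 kN, tensile.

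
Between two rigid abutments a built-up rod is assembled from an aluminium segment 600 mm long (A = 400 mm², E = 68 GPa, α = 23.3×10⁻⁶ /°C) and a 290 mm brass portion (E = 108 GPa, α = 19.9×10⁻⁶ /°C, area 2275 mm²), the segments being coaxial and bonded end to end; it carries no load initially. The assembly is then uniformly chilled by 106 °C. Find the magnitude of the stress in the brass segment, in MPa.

With the walls removed the bar would change length by δ_free = Σ αᵢΔT Lᵢ = 23.3×10⁻⁶×106×600 + 19.9×10⁻⁶×106×290 = 2.094 mm.
Since the ends are fixed, an axial force P builds up, equal in every segment, with P · Σ Lᵢ/(AᵢEᵢ) = δ_free.
Σ Lᵢ/(AᵢEᵢ) = 600/(400×68×10³) + 290/(2275×108×10³) = 2.324×10⁻⁵ mm/N.
Hence P = δ_free / Σ(L/AE) = 2.094/2.324×10⁻⁵ = 90.09 kN (tensile).
σ_{brass} = P / A = 90090 / 2275 = 39.6 MPa.

σ ≈ 39.6 MPa (tensile)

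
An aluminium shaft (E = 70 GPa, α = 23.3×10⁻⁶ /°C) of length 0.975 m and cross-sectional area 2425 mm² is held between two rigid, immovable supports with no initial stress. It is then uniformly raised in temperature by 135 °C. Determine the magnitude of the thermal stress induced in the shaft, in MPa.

σ ≈ 220 MPa (compressive)

The supports are rigid, so the total axial strain is zero. The restrained thermal strain is ε = αΔT = 23.3×10⁻⁶ × 135 = 3145.5×10⁻⁶.
σ = EαΔT = 70×10³ × 23.3×10⁻⁶ × 135 = 220.2 MPa (compressive; the shaft is trying to expand).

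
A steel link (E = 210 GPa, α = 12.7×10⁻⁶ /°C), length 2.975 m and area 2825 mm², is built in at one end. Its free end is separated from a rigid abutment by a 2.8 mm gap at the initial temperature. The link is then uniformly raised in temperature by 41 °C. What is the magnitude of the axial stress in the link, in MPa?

If the wall were absent the link would grow by αΔT L = 12.7×10⁻⁶ × 41 × 2975 = 1.549 mm.
Since δ_free = 1.55 mm is less than the 2.8 mm gap, the link never touches the wall. No axial force develops.

σ ≈ 0 MPa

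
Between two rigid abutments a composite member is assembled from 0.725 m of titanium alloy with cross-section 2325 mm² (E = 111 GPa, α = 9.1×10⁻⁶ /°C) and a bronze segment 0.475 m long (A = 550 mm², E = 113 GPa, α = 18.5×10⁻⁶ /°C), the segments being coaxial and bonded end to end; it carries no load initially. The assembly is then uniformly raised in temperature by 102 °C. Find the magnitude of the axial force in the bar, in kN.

With the walls removed the bar would change length by δ_free = Σ αᵢΔT Lᵢ = 9.1×10⁻⁶×102×725 + 18.5×10⁻⁶×102×475 = 1.569 mm.
The rigid supports impose zero overall length change; the single axial force P common to all segments must satisfy P Σ Lᵢ/(AᵢEᵢ) = δ_free.
Σ Lᵢ/(AᵢEᵢ) = 725/(2325×111×10³) + 475/(550×113×10³) = 1.045×10⁻⁵ mm/N.
Hence P = δ_free / Σ(L/AE) = 1.569/1.045×10⁻⁵ = 150.1 kN (compressive).

P ≈ 150 kN (compressive)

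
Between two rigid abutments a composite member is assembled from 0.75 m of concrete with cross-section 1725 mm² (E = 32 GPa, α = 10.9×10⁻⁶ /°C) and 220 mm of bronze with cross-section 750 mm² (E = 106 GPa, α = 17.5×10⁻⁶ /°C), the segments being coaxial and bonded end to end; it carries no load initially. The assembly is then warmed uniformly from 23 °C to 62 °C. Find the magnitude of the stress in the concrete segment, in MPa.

If the supports were absent, the total length change would be Σ αᵢΔT Lᵢ = 10.9×10⁻⁶×39×750 + 17.5×10⁻⁶×39×220 = 0.469 mm.
The walls prevent any net length change, so an axial force P (same in every segment) develops. Compatibility: P · Σ Lᵢ/(AᵢEᵢ) = δ_free.
The series flexibility is Σ Lᵢ/(AᵢEᵢ) = 750/(1725×32×10³) + 220/(750×106×10³) = 1.635×10⁻⁵ mm/N.
Hence P = δ_free / Σ(L/AE) = 0.469/1.635×10⁻⁵ = 28.68 kN (compressive).
σ_{concrete} = P / A = 28680 / 1725 = 16.62 MPa.

σ ≈ 16.6 MPa (compressive)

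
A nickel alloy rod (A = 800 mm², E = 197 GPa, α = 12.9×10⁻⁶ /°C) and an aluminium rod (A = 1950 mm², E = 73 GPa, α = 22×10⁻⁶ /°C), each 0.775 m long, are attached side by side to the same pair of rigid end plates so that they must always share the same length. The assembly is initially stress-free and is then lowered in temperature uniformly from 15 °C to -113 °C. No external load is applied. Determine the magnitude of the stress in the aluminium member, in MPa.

σ ≈ 44.7 MPa (tensile)

The aluminium has the larger α, so on cooling it would change length more than the nickel alloy if both were free. The rigid plates force a common final length, so the aluminium is put into tension and the nickel alloy into compression, with equal and opposite forces P (no external load).
Setting the final lengths equal and cancelling L: (α₁ − α₂)ΔT = P/(A₁E₁) + P/(A₂E₂).
|α₁ − α₂|·ΔT = 9.1×10⁻⁶ × 128 = 0.001165.
1/(A₁E₁) + 1/(A₂E₂) = 1/(800×197×10³) + 1/(1950×73×10³) = 1.337×10⁻⁸ N⁻¹.
So P = 0.001165 / 1.337×10⁻⁸ = 87.12 kN.
σ_{aluminium} = P/A₂ = 87120/1950 = 44.68 MPa, tensile.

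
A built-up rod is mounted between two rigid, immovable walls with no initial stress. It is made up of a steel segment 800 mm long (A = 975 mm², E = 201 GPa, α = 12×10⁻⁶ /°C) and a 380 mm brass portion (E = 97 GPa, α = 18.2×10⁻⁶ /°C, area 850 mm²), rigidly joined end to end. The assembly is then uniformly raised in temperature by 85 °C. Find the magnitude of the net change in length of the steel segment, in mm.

Free thermal expansion of the whole bar: Σ αᵢΔT Lᵢ = 12×10⁻⁶×85×800 + 18.2×10⁻⁶×85×380 = 1.404 mm.
Since the ends are fixed, an axial force P builds up, equal in every segment, with P · Σ Lᵢ/(AᵢEᵢ) = δ_free.
The series flexibility is Σ Lᵢ/(AᵢEᵢ) = 800/(975×201×10³) + 380/(850×97×10³) = 8.691×10⁻⁶ mm/N.
P = 1.404 / 8.691×10⁻⁶ = 161500 N = 161.5 kN, compressive.
For the steel segment, free thermal change = 12×10⁻⁶×85×800 = 0.816 mm and elastic change from P = 161500×800/(975×201×10³) = 0.6594 mm; these oppose, so the net change is 0.157 mm (segment lengthens).

|ΔL| ≈ 0.157 mm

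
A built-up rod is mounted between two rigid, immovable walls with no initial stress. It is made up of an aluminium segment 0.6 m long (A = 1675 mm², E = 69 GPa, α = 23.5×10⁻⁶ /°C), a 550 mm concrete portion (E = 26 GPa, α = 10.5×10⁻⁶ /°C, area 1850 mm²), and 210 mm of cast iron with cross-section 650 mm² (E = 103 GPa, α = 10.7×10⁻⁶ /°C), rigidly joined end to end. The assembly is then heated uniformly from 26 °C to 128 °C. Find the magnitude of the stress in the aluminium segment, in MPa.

σ ≈ 68.2 MPa (compressive)

Free thermal expansion of the whole bar: Σ αᵢΔT Lᵢ = 23.5×10⁻⁶×102×600 + 10.5×10⁻⁶×102×550 + 10.7×10⁻⁶×102×210 = 2.256 mm.
The rigid supports impose zero overall length change; the single axial force P common to all segments must satisfy P Σ Lᵢ/(AᵢEᵢ) = δ_free.
The series flexibility is Σ Lᵢ/(AᵢEᵢ) = 600/(1675×69×10³) + 550/(1850×26×10³) + 210/(650×103×10³) = 1.976×10⁻⁵ mm/N.
P = 2.256 / 1.976×10⁻⁵ = 114200 N = 114.2 kN, compressive.
σ_{aluminium} = P / A = 114200 / 1675 = 68.17 MPa.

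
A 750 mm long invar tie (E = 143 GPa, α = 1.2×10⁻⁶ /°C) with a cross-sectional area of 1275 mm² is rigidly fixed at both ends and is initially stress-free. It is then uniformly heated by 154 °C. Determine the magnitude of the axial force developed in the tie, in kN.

With zero net strain, σ = E·αΔT = 143 GPa × 1.2×10⁻⁶ × 154 = 26.43 MPa.
Axial force P = σA = 26.43 × 1275 = 33690 N = 33.69 kN, compressive.

P ≈ 33.7 kN (compressive)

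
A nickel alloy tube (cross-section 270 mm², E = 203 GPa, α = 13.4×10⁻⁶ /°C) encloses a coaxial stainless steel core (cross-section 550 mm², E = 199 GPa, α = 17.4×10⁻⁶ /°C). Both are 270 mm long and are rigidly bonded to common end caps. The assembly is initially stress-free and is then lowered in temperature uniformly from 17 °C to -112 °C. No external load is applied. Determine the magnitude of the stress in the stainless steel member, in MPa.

σ ≈ 34.3 MPa (tensile)

Equilibrium of a rigid end plate with no external load gives equal and opposite internal forces ±P in the two members. Since α_{stainless steel} > α_{nickel alloy}, cooling drives the stainless steel into tension and the nickel alloy into compression.
Equating the net (thermal + elastic) strains gives |α₁ − α₂|·ΔT = P·[1/(A₁E₁) + 1/(A₂E₂)].
|α₁ − α₂|·ΔT = 4×10⁻⁶ × 129 = 0.000516.
1/(A₁E₁) + 1/(A₂E₂) = 1/(270×203×10³) + 1/(550×199×10³) = 2.738×10⁻⁸ N⁻¹.
So P = 0.000516 / 2.738×10⁻⁸ = 18.84 kN.
σ_{stainless steel} = P/A₂ = 18840/550 = 34.26 MPa, tensile.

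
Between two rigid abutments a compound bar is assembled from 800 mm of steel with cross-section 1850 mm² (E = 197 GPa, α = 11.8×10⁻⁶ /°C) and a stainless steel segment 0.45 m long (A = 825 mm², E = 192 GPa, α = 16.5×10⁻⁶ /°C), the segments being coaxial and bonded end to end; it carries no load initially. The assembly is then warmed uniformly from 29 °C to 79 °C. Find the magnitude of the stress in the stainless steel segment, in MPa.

σ ≈ 203 MPa (compressive)

Free thermal expansion of the whole bar: Σ αᵢΔT Lᵢ = 11.8×10⁻⁶×50×800 + 16.5×10⁻⁶×50×450 = 0.8433 mm.
The rigid supports impose zero overall length change; the single axial force P common to all segments must satisfy P Σ Lᵢ/(AᵢEᵢ) = δ_free.
Σ Lᵢ/(AᵢEᵢ) = 800/(1850×197×10³) + 450/(825×192×10³) = 5.036×10⁻⁶ mm/N.
P = 0.8433 / 5.036×10⁻⁶ = 167400 N = 167.4 kN, compressive.
σ_{stainless steel} = P / A = 167400 / 825 = 203 MPa.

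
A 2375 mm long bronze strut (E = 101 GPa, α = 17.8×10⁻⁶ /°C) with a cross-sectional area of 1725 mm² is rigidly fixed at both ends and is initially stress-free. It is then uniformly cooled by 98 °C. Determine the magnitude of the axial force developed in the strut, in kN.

P ≈ 304 kN (tensile)

Full restraint means ε = 0, so the stress is σ = EαΔT = 101×10³ × 17.8×10⁻⁶ × 98 = 176.2 MPa.
Axial force P = σA = 176.2 × 1725 = 303900 N = 303.9 kN, tensile.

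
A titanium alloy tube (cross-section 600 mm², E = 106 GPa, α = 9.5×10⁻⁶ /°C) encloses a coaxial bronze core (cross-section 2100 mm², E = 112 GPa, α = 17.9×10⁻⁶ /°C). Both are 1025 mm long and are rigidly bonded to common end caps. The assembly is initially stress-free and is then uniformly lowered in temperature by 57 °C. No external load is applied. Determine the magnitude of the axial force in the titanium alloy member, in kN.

P ≈ 24 kN (compressive in the titanium alloy)

Both members must finish at the same length. With the larger α, the bronze tends to over-contract; the plates restrain it, putting the bronze in tension and the titanium alloy in compression. With no external load the two internal forces are equal and opposite, magnitude P.
Compatibility of the two members (thermal + elastic change equal): (α₁ − α₂)ΔT = P·[1/(A₁E₁) + 1/(A₂E₂)].
|α₁ − α₂|·ΔT = 8.4×10⁻⁶ × 57 = 0.0004788.
1/(A₁E₁) + 1/(A₂E₂) = 1/(600×106×10³) + 1/(2100×112×10³) = 1.997×10⁻⁸ N⁻¹.
P = 0.0004788 / 1.997×10⁻⁸ = 23970 N = 23.97 kN.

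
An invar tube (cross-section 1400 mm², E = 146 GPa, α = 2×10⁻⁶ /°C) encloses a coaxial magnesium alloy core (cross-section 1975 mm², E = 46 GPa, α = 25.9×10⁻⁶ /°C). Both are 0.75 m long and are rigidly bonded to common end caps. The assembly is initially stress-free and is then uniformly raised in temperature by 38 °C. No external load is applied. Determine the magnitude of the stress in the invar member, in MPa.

The magnesium alloy has the larger α, so on heating it would change length more than the invar if both were free. The rigid plates force a common final length, so the magnesium alloy is put into compression and the invar into tension, with equal and opposite forces P (no external load).
Equating the net (thermal + elastic) strains gives |α₁ − α₂|·ΔT = P·[1/(A₁E₁) + 1/(A₂E₂)].
|α₁ − α₂|·ΔT = 23.9×10⁻⁶ × 38 = 0.0009082.
1/(A₁E₁) + 1/(A₂E₂) = 1/(1400×146×10³) + 1/(1975×46×10³) = 1.59×10⁻⁸ N⁻¹.
So P = 0.0009082 / 1.59×10⁻⁸ = 57.12 kN.
σ_{invar} = P/A₁ = 57120/1400 = 40.8 MPa, tensile.

σ ≈ 40.8 MPa (tensile)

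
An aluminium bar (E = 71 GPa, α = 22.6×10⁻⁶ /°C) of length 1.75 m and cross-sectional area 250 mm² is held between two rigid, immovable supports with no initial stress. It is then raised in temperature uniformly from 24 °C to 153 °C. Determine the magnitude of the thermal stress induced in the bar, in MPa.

σ ≈ 207 MPa (compressive)

With length fixed, the mechanical strain must cancel the thermal strain αΔT = 22.6×10⁻⁶ × 129 = 2915.4×10⁻⁶.
σ = EαΔT = 71×10³ × 22.6×10⁻⁶ × 129 = 207 MPa (compressive; the bar is trying to expand).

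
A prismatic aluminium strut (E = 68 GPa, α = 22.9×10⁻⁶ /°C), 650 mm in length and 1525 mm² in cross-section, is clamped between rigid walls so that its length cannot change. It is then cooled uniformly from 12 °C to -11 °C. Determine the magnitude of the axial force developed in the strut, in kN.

P ≈ 54.6 kN (tensile)

With zero net strain, σ = E·αΔT = 68 GPa × 22.9×10⁻⁶ × 23 = 35.82 MPa.
Axial force P = σA = 35.82 × 1525 = 54620 N = 54.62 kN, tensile.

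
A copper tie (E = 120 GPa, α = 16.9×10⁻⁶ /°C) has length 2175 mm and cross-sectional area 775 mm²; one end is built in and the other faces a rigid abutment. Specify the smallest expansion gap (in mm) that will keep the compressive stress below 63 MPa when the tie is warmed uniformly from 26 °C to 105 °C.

With no wall the tie would lengthen by αΔT L = 16.9×10⁻⁶ × 79 × 2175 = 2.904 mm.
A stress of 63 MPa corresponds to the wall pushing the tie back by σL/E = 63×2175/(120×10³) = 1.142 mm.
The gap must absorb the remainder: g_min = 2.904 − 1.142 = 1.762 mm.

g ≈ 1.76 mm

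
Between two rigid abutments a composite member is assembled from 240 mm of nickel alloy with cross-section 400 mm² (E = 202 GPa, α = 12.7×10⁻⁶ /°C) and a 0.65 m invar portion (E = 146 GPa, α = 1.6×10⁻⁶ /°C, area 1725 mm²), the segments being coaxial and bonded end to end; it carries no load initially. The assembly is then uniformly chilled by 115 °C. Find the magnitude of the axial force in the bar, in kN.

Free thermal contraction of the whole bar: Σ αᵢΔT Lᵢ = 12.7×10⁻⁶×115×240 + 1.6×10⁻⁶×115×650 = 0.4701 mm.
Since the ends are fixed, an axial force P builds up, equal in every segment, with P · Σ Lᵢ/(AᵢEᵢ) = δ_free.
Σ Lᵢ/(AᵢEᵢ) = 240/(400×202×10³) + 650/(1725×146×10³) = 5.551×10⁻⁶ mm/N.
Hence P = δ_free / Σ(L/AE) = 0.4701/5.551×10⁻⁶ = 84.69 kN (tensile).

P ≈ 84.7 kN (tensile)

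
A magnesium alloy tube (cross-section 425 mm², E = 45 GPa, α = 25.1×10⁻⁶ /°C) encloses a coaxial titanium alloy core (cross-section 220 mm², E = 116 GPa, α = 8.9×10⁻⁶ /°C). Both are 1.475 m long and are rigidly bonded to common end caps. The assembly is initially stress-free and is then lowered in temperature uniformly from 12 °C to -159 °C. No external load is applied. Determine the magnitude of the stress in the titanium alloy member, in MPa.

σ ≈ 138 MPa (compressive)

The magnesium alloy has the larger α, so on cooling it would change length more than the titanium alloy if both were free. The rigid plates force a common final length, so the magnesium alloy is put into tension and the titanium alloy into compression, with equal and opposite forces P (no external load).
Compatibility of the two members (thermal + elastic change equal): (α₁ − α₂)ΔT = P·[1/(A₁E₁) + 1/(A₂E₂)].
|α₁ − α₂|·ΔT = 16.2×10⁻⁶ × 171 = 0.00277.
1/(A₁E₁) + 1/(A₂E₂) = 1/(425×45×10³) + 1/(220×116×10³) = 9.147×10⁻⁸ N⁻¹.
So P = 0.00277 / 9.147×10⁻⁸ = 30.28 kN.
σ_{titanium alloy} = P/A₂ = 30280/220 = 137.7 MPa, compressive.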